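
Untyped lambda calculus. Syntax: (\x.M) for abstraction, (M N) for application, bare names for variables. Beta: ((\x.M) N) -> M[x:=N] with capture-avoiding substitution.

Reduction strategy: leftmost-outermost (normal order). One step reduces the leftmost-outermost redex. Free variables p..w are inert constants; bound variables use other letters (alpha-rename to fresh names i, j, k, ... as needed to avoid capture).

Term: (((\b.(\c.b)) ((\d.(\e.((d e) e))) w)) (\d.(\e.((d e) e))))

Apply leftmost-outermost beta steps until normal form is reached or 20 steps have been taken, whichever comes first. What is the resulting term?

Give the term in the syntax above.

Step 0: (((\b.(\c.b)) ((\d.(\e.((d e) e))) w)) (\d.(\e.((d e) e))))
Step 1: ((\c.((\d.(\e.((d e) e))) w)) (\d.(\e.((d e) e))))
Step 2: ((\d.(\e.((d e) e))) w)
Step 3: (\e.((w e) e))

Answer: (\e.((w e) e))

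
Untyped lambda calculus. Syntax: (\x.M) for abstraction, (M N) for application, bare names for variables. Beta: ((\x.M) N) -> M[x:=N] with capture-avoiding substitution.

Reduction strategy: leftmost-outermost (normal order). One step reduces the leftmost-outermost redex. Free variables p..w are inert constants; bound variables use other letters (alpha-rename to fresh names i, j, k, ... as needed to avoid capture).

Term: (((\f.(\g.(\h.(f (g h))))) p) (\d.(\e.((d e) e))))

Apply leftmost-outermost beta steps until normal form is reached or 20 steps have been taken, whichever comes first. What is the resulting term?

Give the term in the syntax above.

Answer: (\h.(p (\e.((h e) e))))

Derivation:
Step 0: (((\f.(\g.(\h.(f (g h))))) p) (\d.(\e.((d e) e))))
Step 1: ((\g.(\h.(p (g h)))) (\d.(\e.((d e) e))))
Step 2: (\h.(p ((\d.(\e.((d e) e))) h)))
Step 3: (\h.(p (\e.((h e) e))))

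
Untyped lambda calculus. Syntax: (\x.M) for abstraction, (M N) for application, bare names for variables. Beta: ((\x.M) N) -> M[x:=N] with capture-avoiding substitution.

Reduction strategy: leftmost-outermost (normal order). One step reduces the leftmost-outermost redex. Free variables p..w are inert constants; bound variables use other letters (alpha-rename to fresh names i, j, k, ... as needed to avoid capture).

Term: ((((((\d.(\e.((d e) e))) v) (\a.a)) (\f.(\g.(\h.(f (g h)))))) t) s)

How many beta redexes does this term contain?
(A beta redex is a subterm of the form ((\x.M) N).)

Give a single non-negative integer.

Term: ((((((\d.(\e.((d e) e))) v) (\a.a)) (\f.(\g.(\h.(f (g h)))))) t) s)
  Redex: ((\d.(\e.((d e) e))) v)
Total redexes: 1

Answer: 1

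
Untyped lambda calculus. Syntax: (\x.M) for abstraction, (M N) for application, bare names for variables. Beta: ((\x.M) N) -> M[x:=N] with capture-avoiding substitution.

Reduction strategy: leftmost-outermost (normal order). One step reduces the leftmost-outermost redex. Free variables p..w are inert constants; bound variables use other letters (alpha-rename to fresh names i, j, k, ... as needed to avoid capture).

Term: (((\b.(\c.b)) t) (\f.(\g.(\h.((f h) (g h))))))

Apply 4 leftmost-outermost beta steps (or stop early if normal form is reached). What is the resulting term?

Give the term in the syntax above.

Step 0: (((\b.(\c.b)) t) (\f.(\g.(\h.((f h) (g h))))))
Step 1: ((\c.t) (\f.(\g.(\h.((f h) (g h))))))
Step 2: t
Step 3: (normal form reached)

Answer: t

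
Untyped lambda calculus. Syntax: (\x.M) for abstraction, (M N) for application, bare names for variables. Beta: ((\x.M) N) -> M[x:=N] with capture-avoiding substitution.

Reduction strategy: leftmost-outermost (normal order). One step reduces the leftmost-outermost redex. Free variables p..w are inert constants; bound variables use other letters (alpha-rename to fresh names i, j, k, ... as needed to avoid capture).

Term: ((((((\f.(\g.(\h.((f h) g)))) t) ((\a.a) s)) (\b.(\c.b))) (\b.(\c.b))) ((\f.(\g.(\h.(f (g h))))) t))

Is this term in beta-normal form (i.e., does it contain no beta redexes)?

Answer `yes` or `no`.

Term: ((((((\f.(\g.(\h.((f h) g)))) t) ((\a.a) s)) (\b.(\c.b))) (\b.(\c.b))) ((\f.(\g.(\h.(f (g h))))) t))
Found 3 beta redex(es).

Answer: no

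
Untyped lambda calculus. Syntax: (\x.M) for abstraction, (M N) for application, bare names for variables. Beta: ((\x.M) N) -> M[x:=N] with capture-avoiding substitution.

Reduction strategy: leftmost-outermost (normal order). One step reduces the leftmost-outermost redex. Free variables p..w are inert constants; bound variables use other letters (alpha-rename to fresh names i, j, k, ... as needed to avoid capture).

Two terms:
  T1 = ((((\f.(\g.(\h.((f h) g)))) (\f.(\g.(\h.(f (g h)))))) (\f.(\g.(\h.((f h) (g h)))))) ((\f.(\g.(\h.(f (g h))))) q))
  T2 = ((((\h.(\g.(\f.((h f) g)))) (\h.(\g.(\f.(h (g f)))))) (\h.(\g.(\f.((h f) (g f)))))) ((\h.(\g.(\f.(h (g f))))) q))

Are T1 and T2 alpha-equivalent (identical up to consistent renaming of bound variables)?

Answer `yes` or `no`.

Answer: yes

Derivation:
Term 1: ((((\f.(\g.(\h.((f h) g)))) (\f.(\g.(\h.(f (g h)))))) (\f.(\g.(\h.((f h) (g h)))))) ((\f.(\g.(\h.(f (g h))))) q))
Term 2: ((((\h.(\g.(\f.((h f) g)))) (\h.(\g.(\f.(h (g f)))))) (\h.(\g.(\f.((h f) (g f)))))) ((\h.(\g.(\f.(h (g f))))) q))
Alpha-equivalence: compare structure up to binder renaming.
Result: True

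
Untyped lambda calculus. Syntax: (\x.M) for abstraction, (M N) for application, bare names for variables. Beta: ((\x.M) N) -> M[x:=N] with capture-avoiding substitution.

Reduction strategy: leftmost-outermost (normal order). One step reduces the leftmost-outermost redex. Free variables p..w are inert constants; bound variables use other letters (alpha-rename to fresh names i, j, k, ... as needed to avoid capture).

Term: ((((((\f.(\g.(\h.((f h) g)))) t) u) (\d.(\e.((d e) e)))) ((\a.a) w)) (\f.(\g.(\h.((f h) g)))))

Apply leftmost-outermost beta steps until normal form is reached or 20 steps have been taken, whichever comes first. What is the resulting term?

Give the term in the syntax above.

Step 0: ((((((\f.(\g.(\h.((f h) g)))) t) u) (\d.(\e.((d e) e)))) ((\a.a) w)) (\f.(\g.(\h.((f h) g)))))
Step 1: (((((\g.(\h.((t h) g))) u) (\d.(\e.((d e) e)))) ((\a.a) w)) (\f.(\g.(\h.((f h) g)))))
Step 2: ((((\h.((t h) u)) (\d.(\e.((d e) e)))) ((\a.a) w)) (\f.(\g.(\h.((f h) g)))))
Step 3: ((((t (\d.(\e.((d e) e)))) u) ((\a.a) w)) (\f.(\g.(\h.((f h) g)))))
Step 4: ((((t (\d.(\e.((d e) e)))) u) w) (\f.(\g.(\h.((f h) g)))))

Answer: ((((t (\d.(\e.((d e) e)))) u) w) (\f.(\g.(\h.((f h) g)))))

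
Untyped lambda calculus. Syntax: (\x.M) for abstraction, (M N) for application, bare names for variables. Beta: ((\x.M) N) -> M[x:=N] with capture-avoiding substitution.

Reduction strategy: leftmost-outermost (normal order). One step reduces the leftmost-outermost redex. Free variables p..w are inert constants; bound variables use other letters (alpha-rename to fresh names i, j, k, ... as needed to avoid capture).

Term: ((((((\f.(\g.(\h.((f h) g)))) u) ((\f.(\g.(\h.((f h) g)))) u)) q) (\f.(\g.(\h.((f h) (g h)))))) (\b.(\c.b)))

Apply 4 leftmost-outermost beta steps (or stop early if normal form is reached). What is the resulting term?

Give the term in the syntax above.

Answer: ((((u q) (\g.(\h.((u h) g)))) (\f.(\g.(\h.((f h) (g h)))))) (\b.(\c.b)))

Derivation:
Step 0: ((((((\f.(\g.(\h.((f h) g)))) u) ((\f.(\g.(\h.((f h) g)))) u)) q) (\f.(\g.(\h.((f h) (g h)))))) (\b.(\c.b)))
Step 1: (((((\g.(\h.((u h) g))) ((\f.(\g.(\h.((f h) g)))) u)) q) (\f.(\g.(\h.((f h) (g h)))))) (\b.(\c.b)))
Step 2: ((((\h.((u h) ((\f.(\g.(\h.((f h) g)))) u))) q) (\f.(\g.(\h.((f h) (g h)))))) (\b.(\c.b)))
Step 3: ((((u q) ((\f.(\g.(\h.((f h) g)))) u)) (\f.(\g.(\h.((f h) (g h)))))) (\b.(\c.b)))
Step 4: ((((u q) (\g.(\h.((u h) g)))) (\f.(\g.(\h.((f h) (g h)))))) (\b.(\c.b)))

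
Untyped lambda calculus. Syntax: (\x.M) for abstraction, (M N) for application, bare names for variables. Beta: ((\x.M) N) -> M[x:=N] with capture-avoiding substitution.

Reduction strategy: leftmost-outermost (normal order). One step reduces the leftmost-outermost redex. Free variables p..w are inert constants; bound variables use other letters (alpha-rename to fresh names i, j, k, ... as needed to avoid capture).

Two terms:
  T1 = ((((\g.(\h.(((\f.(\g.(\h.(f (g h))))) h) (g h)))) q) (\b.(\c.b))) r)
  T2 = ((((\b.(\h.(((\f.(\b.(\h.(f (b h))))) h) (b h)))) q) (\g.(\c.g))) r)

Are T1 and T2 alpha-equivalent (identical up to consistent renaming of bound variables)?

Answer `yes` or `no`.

Answer: yes

Derivation:
Term 1: ((((\g.(\h.(((\f.(\g.(\h.(f (g h))))) h) (g h)))) q) (\b.(\c.b))) r)
Term 2: ((((\b.(\h.(((\f.(\b.(\h.(f (b h))))) h) (b h)))) q) (\g.(\c.g))) r)
Alpha-equivalence: compare structure up to binder renaming.
Result: True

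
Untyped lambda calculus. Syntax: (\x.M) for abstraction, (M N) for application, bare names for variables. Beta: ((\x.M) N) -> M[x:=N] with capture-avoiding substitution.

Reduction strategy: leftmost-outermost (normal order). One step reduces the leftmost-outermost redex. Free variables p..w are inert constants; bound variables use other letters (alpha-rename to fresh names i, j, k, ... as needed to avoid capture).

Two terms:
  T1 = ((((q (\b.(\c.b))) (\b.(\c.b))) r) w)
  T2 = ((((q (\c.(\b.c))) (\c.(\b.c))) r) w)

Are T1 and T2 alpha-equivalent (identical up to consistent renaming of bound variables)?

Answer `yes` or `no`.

Term 1: ((((q (\b.(\c.b))) (\b.(\c.b))) r) w)
Term 2: ((((q (\c.(\b.c))) (\c.(\b.c))) r) w)
Alpha-equivalence: compare structure up to binder renaming.
Result: True

Answer: yes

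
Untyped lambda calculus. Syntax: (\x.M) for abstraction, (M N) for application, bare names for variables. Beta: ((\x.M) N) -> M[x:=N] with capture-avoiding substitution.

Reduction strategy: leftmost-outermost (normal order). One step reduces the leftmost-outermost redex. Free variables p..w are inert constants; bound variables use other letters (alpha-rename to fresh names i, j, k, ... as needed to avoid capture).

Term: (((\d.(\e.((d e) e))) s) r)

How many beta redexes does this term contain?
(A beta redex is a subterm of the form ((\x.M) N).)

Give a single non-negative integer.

Answer: 1

Derivation:
Term: (((\d.(\e.((d e) e))) s) r)
  Redex: ((\d.(\e.((d e) e))) s)
Total redexes: 1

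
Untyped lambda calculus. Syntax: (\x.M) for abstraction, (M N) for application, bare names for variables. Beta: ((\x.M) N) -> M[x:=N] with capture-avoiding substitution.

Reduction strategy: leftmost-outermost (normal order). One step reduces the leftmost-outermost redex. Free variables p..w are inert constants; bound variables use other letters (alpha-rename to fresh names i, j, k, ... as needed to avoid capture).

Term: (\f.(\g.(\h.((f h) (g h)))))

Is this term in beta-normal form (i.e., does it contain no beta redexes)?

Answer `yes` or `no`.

Term: (\f.(\g.(\h.((f h) (g h)))))
No beta redexes found.

Answer: yes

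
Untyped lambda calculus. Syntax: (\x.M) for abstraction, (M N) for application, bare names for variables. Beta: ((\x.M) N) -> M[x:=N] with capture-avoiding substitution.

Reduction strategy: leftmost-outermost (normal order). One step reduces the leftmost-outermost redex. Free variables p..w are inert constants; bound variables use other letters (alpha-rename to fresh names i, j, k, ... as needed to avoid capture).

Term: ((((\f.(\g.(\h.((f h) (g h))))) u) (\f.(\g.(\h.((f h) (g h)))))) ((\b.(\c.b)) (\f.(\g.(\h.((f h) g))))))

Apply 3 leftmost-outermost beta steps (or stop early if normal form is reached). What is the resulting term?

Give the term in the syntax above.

Step 0: ((((\f.(\g.(\h.((f h) (g h))))) u) (\f.(\g.(\h.((f h) (g h)))))) ((\b.(\c.b)) (\f.(\g.(\h.((f h) g))))))
Step 1: (((\g.(\h.((u h) (g h)))) (\f.(\g.(\h.((f h) (g h)))))) ((\b.(\c.b)) (\f.(\g.(\h.((f h) g))))))
Step 2: ((\h.((u h) ((\f.(\g.(\h.((f h) (g h))))) h))) ((\b.(\c.b)) (\f.(\g.(\h.((f h) g))))))
Step 3: ((u ((\b.(\c.b)) (\f.(\g.(\h.((f h) g)))))) ((\f.(\g.(\h.((f h) (g h))))) ((\b.(\c.b)) (\f.(\g.(\h.((f h) g)))))))

Answer: ((u ((\b.(\c.b)) (\f.(\g.(\h.((f h) g)))))) ((\f.(\g.(\h.((f h) (g h))))) ((\b.(\c.b)) (\f.(\g.(\h.((f h) g)))))))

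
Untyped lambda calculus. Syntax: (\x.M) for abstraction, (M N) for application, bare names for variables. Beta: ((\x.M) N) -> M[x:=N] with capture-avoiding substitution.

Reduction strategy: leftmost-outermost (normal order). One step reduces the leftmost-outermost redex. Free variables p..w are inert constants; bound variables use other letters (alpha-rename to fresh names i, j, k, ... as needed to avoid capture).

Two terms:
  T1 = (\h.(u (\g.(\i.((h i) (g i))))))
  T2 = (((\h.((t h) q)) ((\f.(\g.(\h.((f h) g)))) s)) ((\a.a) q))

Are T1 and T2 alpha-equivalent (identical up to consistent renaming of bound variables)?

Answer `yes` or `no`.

Term 1: (\h.(u (\g.(\i.((h i) (g i))))))
Term 2: (((\h.((t h) q)) ((\f.(\g.(\h.((f h) g)))) s)) ((\a.a) q))
Alpha-equivalence: compare structure up to binder renaming.
Result: False

Answer: no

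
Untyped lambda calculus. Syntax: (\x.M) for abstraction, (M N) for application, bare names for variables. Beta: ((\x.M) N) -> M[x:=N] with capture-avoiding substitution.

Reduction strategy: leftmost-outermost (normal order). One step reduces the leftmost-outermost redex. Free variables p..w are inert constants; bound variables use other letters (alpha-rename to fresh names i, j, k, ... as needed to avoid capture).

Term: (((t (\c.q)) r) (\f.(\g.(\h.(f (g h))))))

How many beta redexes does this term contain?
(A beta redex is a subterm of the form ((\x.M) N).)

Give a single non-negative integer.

Answer: 0

Derivation:
Term: (((t (\c.q)) r) (\f.(\g.(\h.(f (g h))))))
  (no redexes)
Total redexes: 0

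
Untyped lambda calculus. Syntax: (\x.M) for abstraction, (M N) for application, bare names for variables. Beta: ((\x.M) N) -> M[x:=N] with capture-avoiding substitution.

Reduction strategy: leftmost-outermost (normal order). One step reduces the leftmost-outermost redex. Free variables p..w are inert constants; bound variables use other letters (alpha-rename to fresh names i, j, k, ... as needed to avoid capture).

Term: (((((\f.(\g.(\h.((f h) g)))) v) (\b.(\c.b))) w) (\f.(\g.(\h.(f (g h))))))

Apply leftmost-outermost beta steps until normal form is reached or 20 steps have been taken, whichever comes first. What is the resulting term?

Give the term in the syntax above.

Answer: (((v w) (\b.(\c.b))) (\f.(\g.(\h.(f (g h))))))

Derivation:
Step 0: (((((\f.(\g.(\h.((f h) g)))) v) (\b.(\c.b))) w) (\f.(\g.(\h.(f (g h))))))
Step 1: ((((\g.(\h.((v h) g))) (\b.(\c.b))) w) (\f.(\g.(\h.(f (g h))))))
Step 2: (((\h.((v h) (\b.(\c.b)))) w) (\f.(\g.(\h.(f (g h))))))
Step 3: (((v w) (\b.(\c.b))) (\f.(\g.(\h.(f (g h))))))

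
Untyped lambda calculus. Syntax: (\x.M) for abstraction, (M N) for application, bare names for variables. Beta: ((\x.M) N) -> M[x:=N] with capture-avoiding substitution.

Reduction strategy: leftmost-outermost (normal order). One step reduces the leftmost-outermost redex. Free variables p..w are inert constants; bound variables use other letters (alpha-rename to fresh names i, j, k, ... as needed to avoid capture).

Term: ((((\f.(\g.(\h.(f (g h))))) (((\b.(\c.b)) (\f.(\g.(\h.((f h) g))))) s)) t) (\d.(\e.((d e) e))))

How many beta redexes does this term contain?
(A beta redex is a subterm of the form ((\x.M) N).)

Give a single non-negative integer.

Answer: 2

Derivation:
Term: ((((\f.(\g.(\h.(f (g h))))) (((\b.(\c.b)) (\f.(\g.(\h.((f h) g))))) s)) t) (\d.(\e.((d e) e))))
  Redex: ((\f.(\g.(\h.(f (g h))))) (((\b.(\c.b)) (\f.(\g.(\h.((f h) g))))) s))
  Redex: ((\b.(\c.b)) (\f.(\g.(\h.((f h) g)))))
Total redexes: 2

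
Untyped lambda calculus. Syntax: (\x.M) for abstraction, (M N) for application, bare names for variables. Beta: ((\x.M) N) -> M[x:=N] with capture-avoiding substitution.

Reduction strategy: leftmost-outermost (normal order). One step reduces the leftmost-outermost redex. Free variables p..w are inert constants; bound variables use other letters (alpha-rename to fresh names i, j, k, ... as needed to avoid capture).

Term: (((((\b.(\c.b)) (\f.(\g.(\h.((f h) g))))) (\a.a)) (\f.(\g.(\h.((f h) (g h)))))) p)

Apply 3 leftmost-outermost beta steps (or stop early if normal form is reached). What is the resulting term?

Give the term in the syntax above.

Step 0: (((((\b.(\c.b)) (\f.(\g.(\h.((f h) g))))) (\a.a)) (\f.(\g.(\h.((f h) (g h)))))) p)
Step 1: ((((\c.(\f.(\g.(\h.((f h) g))))) (\a.a)) (\f.(\g.(\h.((f h) (g h)))))) p)
Step 2: (((\f.(\g.(\h.((f h) g)))) (\f.(\g.(\h.((f h) (g h)))))) p)
Step 3: ((\g.(\h.(((\f.(\g.(\h.((f h) (g h))))) h) g))) p)

Answer: ((\g.(\h.(((\f.(\g.(\h.((f h) (g h))))) h) g))) p)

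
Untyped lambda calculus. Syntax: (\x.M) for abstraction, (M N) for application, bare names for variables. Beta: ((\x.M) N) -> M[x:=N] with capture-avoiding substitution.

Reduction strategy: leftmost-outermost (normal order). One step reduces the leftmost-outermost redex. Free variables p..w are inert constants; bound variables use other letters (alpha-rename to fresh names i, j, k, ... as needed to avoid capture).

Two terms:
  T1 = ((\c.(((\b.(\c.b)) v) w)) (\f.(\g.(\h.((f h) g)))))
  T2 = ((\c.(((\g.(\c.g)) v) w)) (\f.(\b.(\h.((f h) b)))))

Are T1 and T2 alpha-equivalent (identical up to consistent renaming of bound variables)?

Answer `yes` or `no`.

Term 1: ((\c.(((\b.(\c.b)) v) w)) (\f.(\g.(\h.((f h) g)))))
Term 2: ((\c.(((\g.(\c.g)) v) w)) (\f.(\b.(\h.((f h) b)))))
Alpha-equivalence: compare structure up to binder renaming.
Result: True

Answer: yes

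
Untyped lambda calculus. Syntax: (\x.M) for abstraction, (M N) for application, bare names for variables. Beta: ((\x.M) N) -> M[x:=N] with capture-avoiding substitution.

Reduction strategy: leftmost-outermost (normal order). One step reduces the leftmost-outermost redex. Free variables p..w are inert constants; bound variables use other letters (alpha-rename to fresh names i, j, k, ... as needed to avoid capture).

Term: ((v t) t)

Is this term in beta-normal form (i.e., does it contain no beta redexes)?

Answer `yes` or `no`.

Term: ((v t) t)
No beta redexes found.

Answer: yes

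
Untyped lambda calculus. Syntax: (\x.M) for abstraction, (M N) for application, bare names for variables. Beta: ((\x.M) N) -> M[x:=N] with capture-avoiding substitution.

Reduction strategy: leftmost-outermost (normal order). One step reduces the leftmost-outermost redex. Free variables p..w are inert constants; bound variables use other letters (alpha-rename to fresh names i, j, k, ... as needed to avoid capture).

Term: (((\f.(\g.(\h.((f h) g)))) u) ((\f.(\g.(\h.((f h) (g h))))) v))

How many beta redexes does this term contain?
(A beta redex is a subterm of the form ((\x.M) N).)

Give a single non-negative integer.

Answer: 2

Derivation:
Term: (((\f.(\g.(\h.((f h) g)))) u) ((\f.(\g.(\h.((f h) (g h))))) v))
  Redex: ((\f.(\g.(\h.((f h) g)))) u)
  Redex: ((\f.(\g.(\h.((f h) (g h))))) v)
Total redexes: 2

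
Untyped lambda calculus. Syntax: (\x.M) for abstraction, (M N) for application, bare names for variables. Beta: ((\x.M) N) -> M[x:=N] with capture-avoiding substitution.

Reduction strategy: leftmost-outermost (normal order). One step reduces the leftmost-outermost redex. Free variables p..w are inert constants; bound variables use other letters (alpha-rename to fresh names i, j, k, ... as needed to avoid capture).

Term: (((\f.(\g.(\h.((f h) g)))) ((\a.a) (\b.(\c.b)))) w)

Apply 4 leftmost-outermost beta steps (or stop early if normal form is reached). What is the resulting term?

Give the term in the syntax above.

Answer: (\h.((\c.h) w))

Derivation:
Step 0: (((\f.(\g.(\h.((f h) g)))) ((\a.a) (\b.(\c.b)))) w)
Step 1: ((\g.(\h.((((\a.a) (\b.(\c.b))) h) g))) w)
Step 2: (\h.((((\a.a) (\b.(\c.b))) h) w))
Step 3: (\h.(((\b.(\c.b)) h) w))
Step 4: (\h.((\c.h) w))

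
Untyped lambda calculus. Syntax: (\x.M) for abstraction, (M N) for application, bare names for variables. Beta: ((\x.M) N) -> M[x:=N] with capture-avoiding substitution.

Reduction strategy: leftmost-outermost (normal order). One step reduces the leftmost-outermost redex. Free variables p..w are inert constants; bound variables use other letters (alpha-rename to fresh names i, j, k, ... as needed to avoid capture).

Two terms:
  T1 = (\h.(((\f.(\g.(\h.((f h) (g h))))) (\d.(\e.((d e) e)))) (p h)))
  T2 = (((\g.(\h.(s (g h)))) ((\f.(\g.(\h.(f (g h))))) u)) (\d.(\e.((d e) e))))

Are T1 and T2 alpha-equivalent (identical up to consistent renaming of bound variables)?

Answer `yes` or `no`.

Answer: no

Derivation:
Term 1: (\h.(((\f.(\g.(\h.((f h) (g h))))) (\d.(\e.((d e) e)))) (p h)))
Term 2: (((\g.(\h.(s (g h)))) ((\f.(\g.(\h.(f (g h))))) u)) (\d.(\e.((d e) e))))
Alpha-equivalence: compare structure up to binder renaming.
Result: False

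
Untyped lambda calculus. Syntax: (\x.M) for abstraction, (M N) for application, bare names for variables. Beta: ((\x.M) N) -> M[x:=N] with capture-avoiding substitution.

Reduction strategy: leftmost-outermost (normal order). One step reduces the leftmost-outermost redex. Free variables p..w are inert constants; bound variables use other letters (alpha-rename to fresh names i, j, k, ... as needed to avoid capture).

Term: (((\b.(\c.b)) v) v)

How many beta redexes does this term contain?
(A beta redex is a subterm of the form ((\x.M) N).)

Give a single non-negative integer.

Term: (((\b.(\c.b)) v) v)
  Redex: ((\b.(\c.b)) v)
Total redexes: 1

Answer: 1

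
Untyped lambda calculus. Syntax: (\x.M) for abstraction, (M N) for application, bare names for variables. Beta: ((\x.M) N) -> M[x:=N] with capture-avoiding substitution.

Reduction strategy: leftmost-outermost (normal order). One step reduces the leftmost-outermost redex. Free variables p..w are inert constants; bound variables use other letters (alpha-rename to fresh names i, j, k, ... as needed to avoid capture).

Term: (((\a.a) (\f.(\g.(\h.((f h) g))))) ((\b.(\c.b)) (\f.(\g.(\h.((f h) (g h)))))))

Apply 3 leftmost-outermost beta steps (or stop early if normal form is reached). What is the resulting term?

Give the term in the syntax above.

Answer: (\g.(\h.(((\c.(\f.(\g.(\h.((f h) (g h)))))) h) g)))

Derivation:
Step 0: (((\a.a) (\f.(\g.(\h.((f h) g))))) ((\b.(\c.b)) (\f.(\g.(\h.((f h) (g h)))))))
Step 1: ((\f.(\g.(\h.((f h) g)))) ((\b.(\c.b)) (\f.(\g.(\h.((f h) (g h)))))))
Step 2: (\g.(\h.((((\b.(\c.b)) (\f.(\g.(\h.((f h) (g h)))))) h) g)))
Step 3: (\g.(\h.(((\c.(\f.(\g.(\h.((f h) (g h)))))) h) g)))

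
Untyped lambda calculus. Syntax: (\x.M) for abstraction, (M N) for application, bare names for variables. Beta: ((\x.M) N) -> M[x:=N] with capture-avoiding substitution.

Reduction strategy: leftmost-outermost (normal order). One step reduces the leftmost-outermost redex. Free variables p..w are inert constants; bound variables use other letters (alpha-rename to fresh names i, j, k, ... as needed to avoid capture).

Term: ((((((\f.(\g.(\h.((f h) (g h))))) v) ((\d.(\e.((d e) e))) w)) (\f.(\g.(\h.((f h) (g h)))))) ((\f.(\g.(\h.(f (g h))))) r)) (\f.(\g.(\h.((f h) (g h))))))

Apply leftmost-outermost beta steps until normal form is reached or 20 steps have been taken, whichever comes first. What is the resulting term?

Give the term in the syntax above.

Answer: ((((v (\f.(\g.(\h.((f h) (g h)))))) ((w (\f.(\g.(\h.((f h) (g h)))))) (\f.(\g.(\h.((f h) (g h))))))) (\g.(\h.(r (g h))))) (\f.(\g.(\h.((f h) (g h))))))

Derivation:
Step 0: ((((((\f.(\g.(\h.((f h) (g h))))) v) ((\d.(\e.((d e) e))) w)) (\f.(\g.(\h.((f h) (g h)))))) ((\f.(\g.(\h.(f (g h))))) r)) (\f.(\g.(\h.((f h) (g h))))))
Step 1: (((((\g.(\h.((v h) (g h)))) ((\d.(\e.((d e) e))) w)) (\f.(\g.(\h.((f h) (g h)))))) ((\f.(\g.(\h.(f (g h))))) r)) (\f.(\g.(\h.((f h) (g h))))))
Step 2: ((((\h.((v h) (((\d.(\e.((d e) e))) w) h))) (\f.(\g.(\h.((f h) (g h)))))) ((\f.(\g.(\h.(f (g h))))) r)) (\f.(\g.(\h.((f h) (g h))))))
Step 3: ((((v (\f.(\g.(\h.((f h) (g h)))))) (((\d.(\e.((d e) e))) w) (\f.(\g.(\h.((f h) (g h))))))) ((\f.(\g.(\h.(f (g h))))) r)) (\f.(\g.(\h.((f h) (g h))))))
Step 4: ((((v (\f.(\g.(\h.((f h) (g h)))))) ((\e.((w e) e)) (\f.(\g.(\h.((f h) (g h))))))) ((\f.(\g.(\h.(f (g h))))) r)) (\f.(\g.(\h.((f h) (g h))))))
Step 5: ((((v (\f.(\g.(\h.((f h) (g h)))))) ((w (\f.(\g.(\h.((f h) (g h)))))) (\f.(\g.(\h.((f h) (g h))))))) ((\f.(\g.(\h.(f (g h))))) r)) (\f.(\g.(\h.((f h) (g h))))))
Step 6: ((((v (\f.(\g.(\h.((f h) (g h)))))) ((w (\f.(\g.(\h.((f h) (g h)))))) (\f.(\g.(\h.((f h) (g h))))))) (\g.(\h.(r (g h))))) (\f.(\g.(\h.((f h) (g h))))))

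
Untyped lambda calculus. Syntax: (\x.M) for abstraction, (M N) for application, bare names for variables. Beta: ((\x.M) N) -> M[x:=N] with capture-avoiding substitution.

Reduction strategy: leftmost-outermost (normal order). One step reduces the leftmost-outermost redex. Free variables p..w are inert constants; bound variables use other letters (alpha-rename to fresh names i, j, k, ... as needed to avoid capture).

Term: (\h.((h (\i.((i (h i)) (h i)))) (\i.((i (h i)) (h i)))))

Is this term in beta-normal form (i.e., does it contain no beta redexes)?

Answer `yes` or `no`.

Term: (\h.((h (\i.((i (h i)) (h i)))) (\i.((i (h i)) (h i)))))
No beta redexes found.

Answer: yes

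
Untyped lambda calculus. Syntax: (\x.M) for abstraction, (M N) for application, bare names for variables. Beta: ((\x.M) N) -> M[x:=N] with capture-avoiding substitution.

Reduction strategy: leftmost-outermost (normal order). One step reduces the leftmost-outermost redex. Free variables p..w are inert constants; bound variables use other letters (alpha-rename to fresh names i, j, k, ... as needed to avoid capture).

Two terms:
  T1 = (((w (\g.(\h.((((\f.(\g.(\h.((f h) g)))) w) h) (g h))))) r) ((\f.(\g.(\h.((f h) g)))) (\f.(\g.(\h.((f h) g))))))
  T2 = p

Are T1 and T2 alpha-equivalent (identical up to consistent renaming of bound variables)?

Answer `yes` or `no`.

Term 1: (((w (\g.(\h.((((\f.(\g.(\h.((f h) g)))) w) h) (g h))))) r) ((\f.(\g.(\h.((f h) g)))) (\f.(\g.(\h.((f h) g))))))
Term 2: p
Alpha-equivalence: compare structure up to binder renaming.
Result: False

Answer: no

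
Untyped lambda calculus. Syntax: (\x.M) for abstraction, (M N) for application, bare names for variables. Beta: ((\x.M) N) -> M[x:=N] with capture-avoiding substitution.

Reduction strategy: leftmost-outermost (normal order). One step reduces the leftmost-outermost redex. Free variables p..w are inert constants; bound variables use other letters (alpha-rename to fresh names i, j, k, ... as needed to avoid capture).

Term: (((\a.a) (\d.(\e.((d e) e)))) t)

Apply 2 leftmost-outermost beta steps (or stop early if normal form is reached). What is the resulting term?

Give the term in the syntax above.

Answer: (\e.((t e) e))

Derivation:
Step 0: (((\a.a) (\d.(\e.((d e) e)))) t)
Step 1: ((\d.(\e.((d e) e))) t)
Step 2: (\e.((t e) e))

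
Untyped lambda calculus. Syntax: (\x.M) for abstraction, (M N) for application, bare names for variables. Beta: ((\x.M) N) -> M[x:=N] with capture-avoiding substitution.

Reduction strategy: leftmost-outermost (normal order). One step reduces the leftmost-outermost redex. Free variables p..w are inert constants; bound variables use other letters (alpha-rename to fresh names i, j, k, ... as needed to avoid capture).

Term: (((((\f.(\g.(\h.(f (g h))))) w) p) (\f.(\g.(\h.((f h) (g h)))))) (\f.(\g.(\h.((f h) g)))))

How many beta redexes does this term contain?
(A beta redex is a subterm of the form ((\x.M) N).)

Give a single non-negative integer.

Answer: 1

Derivation:
Term: (((((\f.(\g.(\h.(f (g h))))) w) p) (\f.(\g.(\h.((f h) (g h)))))) (\f.(\g.(\h.((f h) g)))))
  Redex: ((\f.(\g.(\h.(f (g h))))) w)
Total redexes: 1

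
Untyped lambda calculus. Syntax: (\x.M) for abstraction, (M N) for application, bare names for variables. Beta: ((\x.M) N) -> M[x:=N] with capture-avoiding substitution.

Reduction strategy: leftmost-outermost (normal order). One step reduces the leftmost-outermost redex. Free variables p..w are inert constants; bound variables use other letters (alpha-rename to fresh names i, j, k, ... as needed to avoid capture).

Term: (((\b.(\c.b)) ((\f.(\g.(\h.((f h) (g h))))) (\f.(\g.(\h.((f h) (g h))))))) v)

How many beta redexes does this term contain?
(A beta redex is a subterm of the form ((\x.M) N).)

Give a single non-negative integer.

Answer: 2

Derivation:
Term: (((\b.(\c.b)) ((\f.(\g.(\h.((f h) (g h))))) (\f.(\g.(\h.((f h) (g h))))))) v)
  Redex: ((\b.(\c.b)) ((\f.(\g.(\h.((f h) (g h))))) (\f.(\g.(\h.((f h) (g h)))))))
  Redex: ((\f.(\g.(\h.((f h) (g h))))) (\f.(\g.(\h.((f h) (g h))))))
Total redexes: 2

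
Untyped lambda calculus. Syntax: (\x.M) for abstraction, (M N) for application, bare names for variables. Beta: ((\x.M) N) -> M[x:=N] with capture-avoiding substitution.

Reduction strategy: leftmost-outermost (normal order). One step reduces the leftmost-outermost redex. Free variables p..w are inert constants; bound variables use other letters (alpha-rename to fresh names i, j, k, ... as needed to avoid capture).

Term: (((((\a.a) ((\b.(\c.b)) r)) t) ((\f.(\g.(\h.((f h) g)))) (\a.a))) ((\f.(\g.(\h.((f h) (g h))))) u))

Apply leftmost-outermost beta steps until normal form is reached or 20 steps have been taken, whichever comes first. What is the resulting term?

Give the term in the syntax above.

Step 0: (((((\a.a) ((\b.(\c.b)) r)) t) ((\f.(\g.(\h.((f h) g)))) (\a.a))) ((\f.(\g.(\h.((f h) (g h))))) u))
Step 1: (((((\b.(\c.b)) r) t) ((\f.(\g.(\h.((f h) g)))) (\a.a))) ((\f.(\g.(\h.((f h) (g h))))) u))
Step 2: ((((\c.r) t) ((\f.(\g.(\h.((f h) g)))) (\a.a))) ((\f.(\g.(\h.((f h) (g h))))) u))
Step 3: ((r ((\f.(\g.(\h.((f h) g)))) (\a.a))) ((\f.(\g.(\h.((f h) (g h))))) u))
Step 4: ((r (\g.(\h.(((\a.a) h) g)))) ((\f.(\g.(\h.((f h) (g h))))) u))
Step 5: ((r (\g.(\h.(h g)))) ((\f.(\g.(\h.((f h) (g h))))) u))
Step 6: ((r (\g.(\h.(h g)))) (\g.(\h.((u h) (g h)))))

Answer: ((r (\g.(\h.(h g)))) (\g.(\h.((u h) (g h)))))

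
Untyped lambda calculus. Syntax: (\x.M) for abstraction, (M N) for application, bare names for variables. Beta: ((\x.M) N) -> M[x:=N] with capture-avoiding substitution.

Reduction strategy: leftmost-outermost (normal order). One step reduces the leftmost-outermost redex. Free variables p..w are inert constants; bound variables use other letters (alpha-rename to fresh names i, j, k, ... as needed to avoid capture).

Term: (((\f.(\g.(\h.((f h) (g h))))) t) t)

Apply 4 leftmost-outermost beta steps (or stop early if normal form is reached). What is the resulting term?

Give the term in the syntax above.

Step 0: (((\f.(\g.(\h.((f h) (g h))))) t) t)
Step 1: ((\g.(\h.((t h) (g h)))) t)
Step 2: (\h.((t h) (t h)))
Step 3: (normal form reached)

Answer: (\h.((t h) (t h)))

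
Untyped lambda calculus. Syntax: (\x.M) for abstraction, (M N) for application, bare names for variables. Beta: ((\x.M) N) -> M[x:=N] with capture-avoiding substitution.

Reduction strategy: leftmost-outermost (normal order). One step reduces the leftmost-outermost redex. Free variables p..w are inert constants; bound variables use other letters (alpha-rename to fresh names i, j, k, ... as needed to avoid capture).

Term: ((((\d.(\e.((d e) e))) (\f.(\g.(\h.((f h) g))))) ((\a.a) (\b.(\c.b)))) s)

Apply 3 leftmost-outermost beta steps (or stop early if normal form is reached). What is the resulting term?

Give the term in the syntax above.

Step 0: ((((\d.(\e.((d e) e))) (\f.(\g.(\h.((f h) g))))) ((\a.a) (\b.(\c.b)))) s)
Step 1: (((\e.(((\f.(\g.(\h.((f h) g)))) e) e)) ((\a.a) (\b.(\c.b)))) s)
Step 2: ((((\f.(\g.(\h.((f h) g)))) ((\a.a) (\b.(\c.b)))) ((\a.a) (\b.(\c.b)))) s)
Step 3: (((\g.(\h.((((\a.a) (\b.(\c.b))) h) g))) ((\a.a) (\b.(\c.b)))) s)

Answer: (((\g.(\h.((((\a.a) (\b.(\c.b))) h) g))) ((\a.a) (\b.(\c.b)))) s)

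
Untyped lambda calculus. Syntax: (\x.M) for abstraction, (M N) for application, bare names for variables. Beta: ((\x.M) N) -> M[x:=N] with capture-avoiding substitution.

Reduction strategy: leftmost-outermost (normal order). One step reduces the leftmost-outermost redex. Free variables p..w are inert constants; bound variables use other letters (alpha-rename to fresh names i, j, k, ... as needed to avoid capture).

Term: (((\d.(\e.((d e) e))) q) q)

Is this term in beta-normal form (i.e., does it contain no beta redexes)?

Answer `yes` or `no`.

Term: (((\d.(\e.((d e) e))) q) q)
Found 1 beta redex(es).

Answer: no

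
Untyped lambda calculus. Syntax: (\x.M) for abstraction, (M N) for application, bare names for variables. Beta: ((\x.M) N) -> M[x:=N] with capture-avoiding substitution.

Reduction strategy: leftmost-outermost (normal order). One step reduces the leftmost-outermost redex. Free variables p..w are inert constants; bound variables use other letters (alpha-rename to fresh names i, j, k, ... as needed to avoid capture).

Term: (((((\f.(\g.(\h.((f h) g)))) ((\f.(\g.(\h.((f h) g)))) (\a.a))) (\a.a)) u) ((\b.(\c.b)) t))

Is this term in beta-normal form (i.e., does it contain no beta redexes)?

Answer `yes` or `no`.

Term: (((((\f.(\g.(\h.((f h) g)))) ((\f.(\g.(\h.((f h) g)))) (\a.a))) (\a.a)) u) ((\b.(\c.b)) t))
Found 3 beta redex(es).

Answer: no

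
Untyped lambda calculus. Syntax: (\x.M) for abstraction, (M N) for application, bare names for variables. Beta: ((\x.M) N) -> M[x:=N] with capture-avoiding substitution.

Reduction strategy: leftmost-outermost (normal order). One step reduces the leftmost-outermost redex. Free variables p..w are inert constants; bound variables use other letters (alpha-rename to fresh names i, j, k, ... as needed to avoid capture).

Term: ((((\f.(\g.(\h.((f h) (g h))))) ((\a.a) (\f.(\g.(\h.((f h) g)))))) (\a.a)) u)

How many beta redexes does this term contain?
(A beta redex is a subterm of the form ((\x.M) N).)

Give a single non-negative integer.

Term: ((((\f.(\g.(\h.((f h) (g h))))) ((\a.a) (\f.(\g.(\h.((f h) g)))))) (\a.a)) u)
  Redex: ((\f.(\g.(\h.((f h) (g h))))) ((\a.a) (\f.(\g.(\h.((f h) g))))))
  Redex: ((\a.a) (\f.(\g.(\h.((f h) g)))))
Total redexes: 2

Answer: 2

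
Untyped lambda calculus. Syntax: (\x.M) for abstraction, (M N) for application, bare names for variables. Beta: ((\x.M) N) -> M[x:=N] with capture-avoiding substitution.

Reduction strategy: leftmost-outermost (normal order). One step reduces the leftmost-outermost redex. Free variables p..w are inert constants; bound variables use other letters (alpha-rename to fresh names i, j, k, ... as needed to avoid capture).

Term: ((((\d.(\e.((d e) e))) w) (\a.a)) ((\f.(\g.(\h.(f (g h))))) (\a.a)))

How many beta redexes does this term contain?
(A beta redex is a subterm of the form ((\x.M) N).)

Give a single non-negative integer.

Answer: 2

Derivation:
Term: ((((\d.(\e.((d e) e))) w) (\a.a)) ((\f.(\g.(\h.(f (g h))))) (\a.a)))
  Redex: ((\d.(\e.((d e) e))) w)
  Redex: ((\f.(\g.(\h.(f (g h))))) (\a.a))
Total redexes: 2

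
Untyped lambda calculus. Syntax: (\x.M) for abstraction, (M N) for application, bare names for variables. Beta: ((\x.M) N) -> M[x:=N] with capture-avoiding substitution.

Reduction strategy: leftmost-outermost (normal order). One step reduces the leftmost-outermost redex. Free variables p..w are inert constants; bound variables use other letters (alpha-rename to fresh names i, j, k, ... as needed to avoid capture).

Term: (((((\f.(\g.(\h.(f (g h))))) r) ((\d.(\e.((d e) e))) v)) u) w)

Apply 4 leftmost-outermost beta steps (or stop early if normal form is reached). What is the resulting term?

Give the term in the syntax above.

Step 0: (((((\f.(\g.(\h.(f (g h))))) r) ((\d.(\e.((d e) e))) v)) u) w)
Step 1: ((((\g.(\h.(r (g h)))) ((\d.(\e.((d e) e))) v)) u) w)
Step 2: (((\h.(r (((\d.(\e.((d e) e))) v) h))) u) w)
Step 3: ((r (((\d.(\e.((d e) e))) v) u)) w)
Step 4: ((r ((\e.((v e) e)) u)) w)

Answer: ((r ((\e.((v e) e)) u)) w)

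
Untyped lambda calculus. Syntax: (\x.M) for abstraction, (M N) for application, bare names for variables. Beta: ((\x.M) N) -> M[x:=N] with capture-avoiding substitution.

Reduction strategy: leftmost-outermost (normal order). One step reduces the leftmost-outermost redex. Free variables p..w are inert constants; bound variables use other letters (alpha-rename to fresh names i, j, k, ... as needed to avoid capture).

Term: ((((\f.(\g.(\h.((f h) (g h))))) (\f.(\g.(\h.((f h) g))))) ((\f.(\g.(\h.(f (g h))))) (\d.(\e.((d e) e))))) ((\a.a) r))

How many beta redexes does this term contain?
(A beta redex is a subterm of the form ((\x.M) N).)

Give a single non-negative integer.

Answer: 3

Derivation:
Term: ((((\f.(\g.(\h.((f h) (g h))))) (\f.(\g.(\h.((f h) g))))) ((\f.(\g.(\h.(f (g h))))) (\d.(\e.((d e) e))))) ((\a.a) r))
  Redex: ((\f.(\g.(\h.((f h) (g h))))) (\f.(\g.(\h.((f h) g)))))
  Redex: ((\f.(\g.(\h.(f (g h))))) (\d.(\e.((d e) e))))
  Redex: ((\a.a) r)
Total redexes: 3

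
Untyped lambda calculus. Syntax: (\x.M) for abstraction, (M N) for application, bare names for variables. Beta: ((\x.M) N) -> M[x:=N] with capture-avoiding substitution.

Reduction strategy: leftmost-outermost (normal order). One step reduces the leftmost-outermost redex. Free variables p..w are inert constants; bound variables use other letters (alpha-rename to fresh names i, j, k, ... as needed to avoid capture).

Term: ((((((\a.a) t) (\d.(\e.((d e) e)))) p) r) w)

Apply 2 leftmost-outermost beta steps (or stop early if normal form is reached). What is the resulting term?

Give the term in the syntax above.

Answer: ((((t (\d.(\e.((d e) e)))) p) r) w)

Derivation:
Step 0: ((((((\a.a) t) (\d.(\e.((d e) e)))) p) r) w)
Step 1: ((((t (\d.(\e.((d e) e)))) p) r) w)
Step 2: (normal form reached)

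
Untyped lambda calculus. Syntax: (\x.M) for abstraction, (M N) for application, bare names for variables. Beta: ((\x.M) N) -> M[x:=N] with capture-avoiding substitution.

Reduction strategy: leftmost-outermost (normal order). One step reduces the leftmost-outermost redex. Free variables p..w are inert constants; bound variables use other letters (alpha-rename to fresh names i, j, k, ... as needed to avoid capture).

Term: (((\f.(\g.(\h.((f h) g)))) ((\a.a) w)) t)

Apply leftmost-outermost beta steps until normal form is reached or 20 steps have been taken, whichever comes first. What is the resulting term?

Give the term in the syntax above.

Step 0: (((\f.(\g.(\h.((f h) g)))) ((\a.a) w)) t)
Step 1: ((\g.(\h.((((\a.a) w) h) g))) t)
Step 2: (\h.((((\a.a) w) h) t))
Step 3: (\h.((w h) t))

Answer: (\h.((w h) t))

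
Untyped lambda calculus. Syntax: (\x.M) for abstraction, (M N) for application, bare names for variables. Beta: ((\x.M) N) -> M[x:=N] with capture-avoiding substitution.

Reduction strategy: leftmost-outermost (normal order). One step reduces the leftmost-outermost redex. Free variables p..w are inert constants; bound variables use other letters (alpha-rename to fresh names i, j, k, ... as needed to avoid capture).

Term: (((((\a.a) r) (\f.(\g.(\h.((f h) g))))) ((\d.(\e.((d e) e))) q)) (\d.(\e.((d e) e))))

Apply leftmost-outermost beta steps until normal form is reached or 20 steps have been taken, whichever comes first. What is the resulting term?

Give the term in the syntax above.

Answer: (((r (\f.(\g.(\h.((f h) g))))) (\e.((q e) e))) (\d.(\e.((d e) e))))

Derivation:
Step 0: (((((\a.a) r) (\f.(\g.(\h.((f h) g))))) ((\d.(\e.((d e) e))) q)) (\d.(\e.((d e) e))))
Step 1: (((r (\f.(\g.(\h.((f h) g))))) ((\d.(\e.((d e) e))) q)) (\d.(\e.((d e) e))))
Step 2: (((r (\f.(\g.(\h.((f h) g))))) (\e.((q e) e))) (\d.(\e.((d e) e))))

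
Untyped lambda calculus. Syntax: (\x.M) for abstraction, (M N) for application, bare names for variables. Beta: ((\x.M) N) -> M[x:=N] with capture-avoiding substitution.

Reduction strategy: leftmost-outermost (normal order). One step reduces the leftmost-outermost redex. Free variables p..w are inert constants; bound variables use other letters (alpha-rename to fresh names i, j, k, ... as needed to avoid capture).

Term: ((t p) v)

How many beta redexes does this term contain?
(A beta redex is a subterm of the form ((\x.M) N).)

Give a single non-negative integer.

Answer: 0

Derivation:
Term: ((t p) v)
  (no redexes)
Total redexes: 0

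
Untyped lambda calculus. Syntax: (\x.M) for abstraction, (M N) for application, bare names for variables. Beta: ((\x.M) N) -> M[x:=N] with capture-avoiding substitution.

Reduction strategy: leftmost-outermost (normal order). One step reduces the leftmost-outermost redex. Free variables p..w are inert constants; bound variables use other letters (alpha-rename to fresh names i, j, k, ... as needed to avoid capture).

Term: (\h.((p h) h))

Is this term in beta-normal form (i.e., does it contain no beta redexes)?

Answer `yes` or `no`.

Term: (\h.((p h) h))
No beta redexes found.

Answer: yes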